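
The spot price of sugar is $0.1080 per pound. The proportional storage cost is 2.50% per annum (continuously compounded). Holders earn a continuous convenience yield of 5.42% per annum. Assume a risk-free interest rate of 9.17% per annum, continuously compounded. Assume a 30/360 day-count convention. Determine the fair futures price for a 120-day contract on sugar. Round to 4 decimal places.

Net carry = r + u − y = 0.0917 + 0.0250 − 0.0542 = 0.0625
F = S·e^((r+u−y)T) = 0.1080 · e^(0.0625 × 120/360) = 0.1080 · e^0.020833
= 0.1080 × 1.021052 = $0.1103 per pound

$0.1103 per pound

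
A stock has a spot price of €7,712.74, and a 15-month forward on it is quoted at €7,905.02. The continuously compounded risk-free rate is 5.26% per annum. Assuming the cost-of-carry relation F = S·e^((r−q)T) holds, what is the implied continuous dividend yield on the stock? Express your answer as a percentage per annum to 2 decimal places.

From F = S·e^((r−q)T): (r − q) = ln(F/S)/T
ln(7905.02/7712.74) = ln(1.024930) = 0.024624
(r − q) = 0.024624 / (15/12) = 0.019699
q = r − ln(F/S)/T = 0.0526 − 0.019699 = 0.032901
q = 3.29%

3.29%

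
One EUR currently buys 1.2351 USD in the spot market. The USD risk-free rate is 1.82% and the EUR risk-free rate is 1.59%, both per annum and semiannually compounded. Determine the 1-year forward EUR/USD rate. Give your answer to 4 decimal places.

1.2379

By covered interest parity, F = S · (1+r_USD/2)^(2T) / (1+r_EUR/2)^(2T)
= 1.2351 × 1.018283 / 1.015963 = 1.2351 × 1.002284
F = 1.2379 USD per EUR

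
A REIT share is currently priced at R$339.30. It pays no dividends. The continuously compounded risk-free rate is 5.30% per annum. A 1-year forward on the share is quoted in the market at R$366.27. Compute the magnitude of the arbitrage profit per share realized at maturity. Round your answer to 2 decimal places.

Fair forward: F* = S·e^(carry·T), with carry = r = 0.0530
F* = 339.30 · e^(0.0530 × 1) = 339.30 · e^0.053000 = 339.30 × 1.054430 = R$357.7681
Market R$366.27 > fair R$357.7681: forward overpriced → cash-and-carry (buy spot, short the forward).
At maturity, profit = |F_mkt − F*| = |366.27 − 357.7681| = R$8.50 per share

R$8.50 per share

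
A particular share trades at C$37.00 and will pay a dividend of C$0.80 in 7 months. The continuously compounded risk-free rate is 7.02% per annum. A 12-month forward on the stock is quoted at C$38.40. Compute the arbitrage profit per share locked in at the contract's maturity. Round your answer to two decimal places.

PV(dividends) I = 0.80·e^(−0.0702·7/12) = 0.7679
Fair forward F* = (S − I)·e^(rT) = (37.00 − 0.7679)·e^0.070200 = 36.2321 × 1.072723 = 38.8670
Market C$38.40 < fair 38.8670: forward underpriced → reverse cash-and-carry (short the stock, invest proceeds at r, pay the dividends, go long the forward).
Profit at T = |F_mkt − F*| = |38.40 − 38.8670| = C$0.47 per share

C$0.47 per share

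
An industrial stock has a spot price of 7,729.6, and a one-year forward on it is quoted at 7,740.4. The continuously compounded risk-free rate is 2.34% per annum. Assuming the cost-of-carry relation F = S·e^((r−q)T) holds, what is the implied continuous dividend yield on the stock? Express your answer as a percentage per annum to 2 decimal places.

2.20%

From F = S·e^((r−q)T): (r − q) = ln(F/S)/T
ln(7740.4/7729.6) = ln(1.001397) = 0.001396
(r − q) = 0.001396 / (12/12) = 0.001396
q = r − ln(F/S)/T = 0.0234 − 0.001396 = 0.022004
q = 2.20%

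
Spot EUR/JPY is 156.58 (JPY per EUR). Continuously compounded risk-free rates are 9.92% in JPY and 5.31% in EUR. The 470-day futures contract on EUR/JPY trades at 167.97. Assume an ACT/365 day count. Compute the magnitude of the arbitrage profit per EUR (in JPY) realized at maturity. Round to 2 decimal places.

Fair futures: F* = S·e^(carry·T), with carry = (r_JPY − r_EUR) = 0.0992 − 0.0531 = 0.0461
F* = 156.58 · e^(0.0461 × 470/365) = 156.58 · e^0.059362 = 156.58 × 1.061159 = 166.1563
Market 167.97 > fair 166.1563: forward overpriced → cash-and-carry (buy spot, short the forward).
At maturity, profit = |F_mkt − F*| = |167.97 − 166.1563| = 1.81 per EUR (in JPY)

1.81 per EUR (in JPY)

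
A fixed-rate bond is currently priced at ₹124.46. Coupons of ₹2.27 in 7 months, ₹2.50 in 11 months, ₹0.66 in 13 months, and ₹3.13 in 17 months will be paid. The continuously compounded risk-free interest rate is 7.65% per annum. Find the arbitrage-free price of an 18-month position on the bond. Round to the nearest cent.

₹130.71

PV(coupons) I = 2.27·e^(−0.0765·7/12) + 2.50·e^(−0.0765·11/12) + 0.66·e^(−0.0765·13/12) + 3.13·e^(−0.0765·17/12)
I = 2.1709 + 2.3307 + 0.6075 + 2.8085 = 7.9176
F = (S − I)·e^(rT) = (124.46 − 7.9176) · e^(0.0765·18/12)
= 116.5424 · e^0.114750 = 116.5424 × 1.121593 = ₹130.71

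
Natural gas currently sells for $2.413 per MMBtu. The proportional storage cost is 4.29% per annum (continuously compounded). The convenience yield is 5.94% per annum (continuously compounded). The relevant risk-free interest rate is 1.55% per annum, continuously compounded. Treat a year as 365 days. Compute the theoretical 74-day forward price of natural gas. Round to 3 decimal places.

Net carry = r + u − y = 0.0155 + 0.0429 − 0.0594 = -0.0010
F = S·e^((r+u−y)T) = 2.413 · e^(-0.0010 × 74/365) = 2.413 · e^-0.000203
= 2.413 × 0.999797 = $2.413 per MMBtu

$2.413 per MMBtu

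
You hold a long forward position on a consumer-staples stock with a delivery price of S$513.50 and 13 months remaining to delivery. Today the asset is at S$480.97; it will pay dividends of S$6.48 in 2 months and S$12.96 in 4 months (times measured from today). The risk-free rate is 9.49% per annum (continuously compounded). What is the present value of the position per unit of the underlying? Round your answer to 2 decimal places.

PV(remaining dividends) I = 6.48·e^(−0.0949·2/12) + 12.96·e^(−0.0949·4/12) = 18.9348
Current forward F = (S − I)·e^(rT) = (480.97 − 18.9348)·e^(0.0949·13/12) = 462.0352 × 1.108279 = 512.0639
Value (long) = (F − K)·e^(−rT) = (512.0639 − 513.50) × 0.902300 = -1.2958
Value = -S$1.30

-S$1.30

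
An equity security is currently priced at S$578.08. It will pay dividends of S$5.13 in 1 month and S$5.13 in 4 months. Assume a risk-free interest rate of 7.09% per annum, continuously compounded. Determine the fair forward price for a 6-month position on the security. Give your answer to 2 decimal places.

PV(dividends) I = 5.13·e^(−0.0709·1/12) + 5.13·e^(−0.0709·4/12)
I = 5.0998 + 5.0102 = 10.1100
F = (S − I)·e^(rT) = (578.08 − 10.1100) · e^(0.0709·6/12)
= 567.9700 · e^0.035450 = 567.9700 × 1.036086 = S$588.47

S$588.47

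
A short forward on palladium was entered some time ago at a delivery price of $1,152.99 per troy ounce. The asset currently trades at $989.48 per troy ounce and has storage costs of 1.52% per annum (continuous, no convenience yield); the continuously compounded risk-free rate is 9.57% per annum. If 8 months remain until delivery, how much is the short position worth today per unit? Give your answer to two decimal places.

Current fair forward for the remaining 8 months: F = S·e^((r + u)·T), (r + u) = 0.0957 + 0.0152 = 0.1109
F = 989.48 · e^(0.1109 × 8/12) = 989.48 × 1.076735 = 1065.4077
Value of long forward = (F − K)·e^(−rT) = (1065.4077 − 1152.99) · e^(−0.0957·8/12)
= -87.5823 × 0.938193 = -82.17
Short position value = −(long value) = $82.17

$82.17 per troy ounce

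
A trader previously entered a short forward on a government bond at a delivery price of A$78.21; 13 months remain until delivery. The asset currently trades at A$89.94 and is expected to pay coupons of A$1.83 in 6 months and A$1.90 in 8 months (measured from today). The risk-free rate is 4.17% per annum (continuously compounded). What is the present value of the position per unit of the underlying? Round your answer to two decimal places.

-A$11.54

PV(remaining coupons) I = 1.83·e^(−0.0417·6/12) + 1.90·e^(−0.0417·8/12) = 3.6401
Current forward F = (S − I)·e^(rT) = (89.94 − 3.6401)·e^(0.0417·13/12) = 86.2999 × 1.046211 = 90.2879
Value (long) = (F − K)·e^(−rT) = (90.2879 − 78.21) × 0.955830 = 11.5444
Short position value = −(long value) = -A$11.54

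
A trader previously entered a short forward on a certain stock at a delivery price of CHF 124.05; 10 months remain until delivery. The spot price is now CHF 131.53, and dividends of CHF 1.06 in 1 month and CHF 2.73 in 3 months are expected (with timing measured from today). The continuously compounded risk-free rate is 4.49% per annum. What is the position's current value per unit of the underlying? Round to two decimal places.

PV(remaining dividends) I = 1.06·e^(−0.0449·1/12) + 2.73·e^(−0.0449·3/12) = 3.7556
Current forward F = (S − I)·e^(rT) = (131.53 − 3.7556)·e^(0.0449·10/12) = 127.7744 × 1.038125 = 132.6458
Value (long) = (F − K)·e^(−rT) = (132.6458 − 124.05) × 0.963275 = 8.2801
Short position value = −(long value) = -CHF 8.28

-CHF 8.28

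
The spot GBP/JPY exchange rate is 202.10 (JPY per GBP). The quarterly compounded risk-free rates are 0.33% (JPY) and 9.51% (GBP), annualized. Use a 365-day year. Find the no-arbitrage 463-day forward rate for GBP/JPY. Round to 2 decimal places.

180.14

By covered interest parity, F = S · (1+r_JPY/4)^(4T) / (1+r_GBP/4)^(4T)
= 202.10 × 1.004193 / 1.126620 = 202.10 × 0.891332
F = 180.14 JPY per GBP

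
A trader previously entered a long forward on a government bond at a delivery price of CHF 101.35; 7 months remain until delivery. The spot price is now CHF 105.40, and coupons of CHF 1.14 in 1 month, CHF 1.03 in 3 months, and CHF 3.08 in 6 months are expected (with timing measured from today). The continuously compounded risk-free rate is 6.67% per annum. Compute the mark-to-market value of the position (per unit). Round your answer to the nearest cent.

PV(remaining coupons) I = 1.14·e^(−0.0667·1/12) + 1.03·e^(−0.0667·3/12) + 3.08·e^(−0.0667·6/12) = 5.1256
Current forward F = (S − I)·e^(rT) = (105.40 − 5.1256)·e^(0.0667·7/12) = 100.2744 × 1.039675 = 104.2528
Value (long) = (F − K)·e^(−rT) = (104.2528 − 101.35) × 0.961839 = 2.7920
Value = CHF 2.79

CHF 2.79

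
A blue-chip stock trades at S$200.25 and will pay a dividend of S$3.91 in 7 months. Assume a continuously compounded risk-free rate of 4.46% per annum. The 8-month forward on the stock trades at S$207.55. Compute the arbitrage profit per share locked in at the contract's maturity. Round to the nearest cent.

PV(dividends) I = 3.91·e^(−0.0446·7/12) = 3.8096
Fair forward F* = (S − I)·e^(rT) = (200.25 − 3.8096)·e^0.029733 = 196.4404 × 1.030179 = 202.3688
Market S$207.55 > fair 202.3688: forward overpriced → cash-and-carry (borrow at r, buy the stock and collect the dividends, short the forward).
Profit at T = |F_mkt − F*| = |207.55 − 202.3688| = S$5.18 per share

S$5.18 per share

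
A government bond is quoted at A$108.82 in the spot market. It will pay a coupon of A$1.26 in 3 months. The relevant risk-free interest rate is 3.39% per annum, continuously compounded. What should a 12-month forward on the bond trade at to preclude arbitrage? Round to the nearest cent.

A$111.28

PV(coupons) I = 1.26·e^(−0.0339·3/12)
I = 1.2494
F = (S − I)·e^(rT) = (108.82 − 1.2494) · e^(0.0339·12/12)
= 107.5706 · e^0.033900 = 107.5706 × 1.034481 = A$111.28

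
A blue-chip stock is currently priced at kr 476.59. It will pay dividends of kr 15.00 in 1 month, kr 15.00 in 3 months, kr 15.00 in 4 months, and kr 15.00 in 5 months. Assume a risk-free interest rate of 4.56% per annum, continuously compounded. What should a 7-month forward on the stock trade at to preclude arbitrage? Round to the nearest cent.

PV(dividends) I = 15.00·e^(−0.0456·1/12) + 15.00·e^(−0.0456·3/12) + 15.00·e^(−0.0456·4/12) + 15.00·e^(−0.0456·5/12)
I = 14.9431 + 14.8300 + 14.7737 + 14.7177 = 59.2645
F = (S − I)·e^(rT) = (476.59 − 59.2645) · e^(0.0456·7/12)
= 417.3255 · e^0.026600 = 417.3255 × 1.026957 = kr 428.58

kr 428.58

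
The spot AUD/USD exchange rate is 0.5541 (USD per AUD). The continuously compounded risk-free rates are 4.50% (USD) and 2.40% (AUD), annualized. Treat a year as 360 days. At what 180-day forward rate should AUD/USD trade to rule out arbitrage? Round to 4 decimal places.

F = S·e^((r_USD − r_AUD)T) = 0.5541 · e^((0.0450 − 0.0240) × 180/360)
= 0.5541 · e^0.010500 = 0.5541 × 1.010555
F = 0.5599 USD per AUD

0.5599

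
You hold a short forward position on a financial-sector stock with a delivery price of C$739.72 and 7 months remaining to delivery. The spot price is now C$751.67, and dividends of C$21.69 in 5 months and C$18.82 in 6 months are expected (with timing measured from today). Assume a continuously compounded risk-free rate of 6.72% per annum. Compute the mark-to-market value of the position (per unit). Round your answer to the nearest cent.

-C$1.10

PV(remaining dividends) I = 21.69·e^(−0.0672·5/12) + 18.82·e^(−0.0672·6/12) = 39.2893
Current forward F = (S − I)·e^(rT) = (751.67 − 39.2893)·e^(0.0672·7/12) = 712.3807 × 1.039978 = 740.8603
Value (long) = (F − K)·e^(−rT) = (740.8603 − 739.72) × 0.961558 = 1.0965
Short position value = −(long value) = -C$1.10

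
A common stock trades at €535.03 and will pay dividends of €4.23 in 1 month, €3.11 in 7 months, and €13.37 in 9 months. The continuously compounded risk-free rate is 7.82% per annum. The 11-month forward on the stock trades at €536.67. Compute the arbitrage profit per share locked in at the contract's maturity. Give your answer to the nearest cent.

PV(dividends) I = 4.23·e^(−0.0782·1/12) + 3.11·e^(−0.0782·7/12) + 13.37·e^(−0.0782·9/12) = 19.7822
Fair forward F* = (S − I)·e^(rT) = (535.03 − 19.7822)·e^0.071683 = 515.2478 × 1.074315 = 553.5384
Market €536.67 < fair 553.5384: forward underpriced → reverse cash-and-carry (short the stock, invest proceeds at r, pay the dividends, go long the forward).
Profit at T = |F_mkt − F*| = |536.67 − 553.5384| = €16.87 per share

€16.87 per share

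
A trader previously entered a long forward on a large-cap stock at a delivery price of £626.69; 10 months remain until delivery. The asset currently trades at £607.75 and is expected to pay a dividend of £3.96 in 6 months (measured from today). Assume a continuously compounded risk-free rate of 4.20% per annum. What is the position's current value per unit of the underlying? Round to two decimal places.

PV(remaining dividends) I = 3.96·e^(−0.0420·6/12) = 3.8777
Current forward F = (S − I)·e^(rT) = (607.75 − 3.8777)·e^(0.0420·10/12) = 603.8723 × 1.035620 = 625.3822
Value (long) = (F − K)·e^(−rT) = (625.3822 − 626.69) × 0.965605 = -1.2628
Value = -£1.26

-£1.26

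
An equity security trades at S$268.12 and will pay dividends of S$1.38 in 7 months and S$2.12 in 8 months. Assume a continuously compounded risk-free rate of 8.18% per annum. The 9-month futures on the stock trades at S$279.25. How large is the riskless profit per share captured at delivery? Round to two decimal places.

PV(dividends) I = 1.38·e^(−0.0818·7/12) + 2.12·e^(−0.0818·8/12) = 3.3232
Fair futures F* = (S − I)·e^(rT) = (268.12 − 3.3232)·e^0.061350 = 264.7968 × 1.063271 = 281.5508
Market S$279.25 < fair 281.5508: forward underpriced → reverse cash-and-carry (short the stock, invest proceeds at r, pay the dividends, go long the forward).
Profit at T = |F_mkt − F*| = |279.25 − 281.5508| = S$2.30 per share

S$2.30 per share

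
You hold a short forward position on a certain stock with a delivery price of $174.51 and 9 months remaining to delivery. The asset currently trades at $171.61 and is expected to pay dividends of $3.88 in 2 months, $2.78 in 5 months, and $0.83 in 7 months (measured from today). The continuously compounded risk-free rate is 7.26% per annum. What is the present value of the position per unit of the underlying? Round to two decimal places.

PV(remaining dividends) I = 3.88·e^(−0.0726·2/12) + 2.78·e^(−0.0726·5/12) + 0.83·e^(−0.0726·7/12) = 7.3261
Current forward F = (S − I)·e^(rT) = (171.61 − 7.3261)·e^(0.0726·9/12) = 164.2839 × 1.055960 = 173.4772
Value (long) = (F − K)·e^(−rT) = (173.4772 − 174.51) × 0.947006 = -0.9781
Short position value = −(long value) = $0.98

$0.98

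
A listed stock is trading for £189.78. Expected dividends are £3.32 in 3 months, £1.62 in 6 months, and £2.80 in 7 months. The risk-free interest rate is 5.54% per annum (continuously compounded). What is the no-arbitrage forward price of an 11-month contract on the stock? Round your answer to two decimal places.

PV(dividends) I = 3.32·e^(−0.0554·3/12) + 1.62·e^(−0.0554·6/12) + 2.80·e^(−0.0554·7/12)
I = 3.2743 + 1.5757 + 2.7110 = 7.5610
F = (S − I)·e^(rT) = (189.78 − 7.5610) · e^(0.0554·11/12)
= 182.2190 · e^0.050783 = 182.2190 × 1.052095 = £191.71

£191.71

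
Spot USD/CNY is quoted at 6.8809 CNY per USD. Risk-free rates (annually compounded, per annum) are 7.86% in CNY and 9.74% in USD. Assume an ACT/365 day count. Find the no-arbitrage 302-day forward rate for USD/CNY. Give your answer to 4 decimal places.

By covered interest parity, F = S · (1+r_CNY)^T / (1+r_USD)^T
= 6.8809 × 1.064605 / 1.079936 = 6.8809 × 0.985804
F = 6.7832 CNY per USD

6.7832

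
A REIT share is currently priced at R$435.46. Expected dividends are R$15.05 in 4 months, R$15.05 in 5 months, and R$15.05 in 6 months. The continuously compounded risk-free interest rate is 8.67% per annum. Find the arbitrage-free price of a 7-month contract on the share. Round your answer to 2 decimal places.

R$412.24

PV(dividends) I = 15.05·e^(−0.0867·4/12) + 15.05·e^(−0.0867·5/12) + 15.05·e^(−0.0867·6/12)
I = 14.6213 + 14.5160 + 14.4115 = 43.5488
F = (S − I)·e^(rT) = (435.46 − 43.5488) · e^(0.0867·7/12)
= 391.9112 · e^0.050575 = 391.9112 × 1.051876 = R$412.24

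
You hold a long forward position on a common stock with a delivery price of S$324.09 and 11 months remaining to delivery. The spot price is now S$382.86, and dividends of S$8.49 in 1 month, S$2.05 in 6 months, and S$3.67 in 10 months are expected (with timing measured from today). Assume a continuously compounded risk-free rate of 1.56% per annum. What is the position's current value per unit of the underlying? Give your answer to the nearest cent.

PV(remaining dividends) I = 8.49·e^(−0.0156·1/12) + 2.05·e^(−0.0156·6/12) + 3.67·e^(−0.0156·10/12) = 14.1356
Current forward F = (S − I)·e^(rT) = (382.86 − 14.1356)·e^(0.0156·11/12) = 368.7244 × 1.014403 = 374.0351
Value (long) = (F − K)·e^(−rT) = (374.0351 − 324.09) × 0.985802 = 49.2360
Value = S$49.24

S$49.24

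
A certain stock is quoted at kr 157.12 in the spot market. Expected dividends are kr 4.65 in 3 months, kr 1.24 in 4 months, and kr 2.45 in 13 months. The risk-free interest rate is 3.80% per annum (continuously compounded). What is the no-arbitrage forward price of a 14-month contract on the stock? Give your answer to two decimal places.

kr 155.69

PV(dividends) I = 4.65·e^(−0.0380·3/12) + 1.24·e^(−0.0380·4/12) + 2.45·e^(−0.0380·13/12)
I = 4.6060 + 1.2244 + 2.3512 = 8.1816
F = (S − I)·e^(rT) = (157.12 − 8.1816) · e^(0.0380·14/12)
= 148.9384 · e^0.044333 = 148.9384 × 1.045330 = kr 155.69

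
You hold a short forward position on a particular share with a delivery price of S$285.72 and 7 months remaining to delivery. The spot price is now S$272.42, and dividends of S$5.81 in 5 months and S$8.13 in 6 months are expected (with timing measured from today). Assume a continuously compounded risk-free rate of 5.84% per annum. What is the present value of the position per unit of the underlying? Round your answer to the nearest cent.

S$17.30

PV(remaining dividends) I = 5.81·e^(−0.0584·5/12) + 8.13·e^(−0.0584·6/12) = 13.5664
Current forward F = (S − I)·e^(rT) = (272.42 − 13.5664)·e^(0.0584·7/12) = 258.8536 × 1.034654 = 267.8239
Value (long) = (F − K)·e^(−rT) = (267.8239 − 285.72) × 0.966507 = -17.2967
Short position value = −(long value) = S$17.30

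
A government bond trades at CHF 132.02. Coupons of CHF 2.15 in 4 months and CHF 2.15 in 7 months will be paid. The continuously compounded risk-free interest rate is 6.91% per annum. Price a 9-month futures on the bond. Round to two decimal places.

CHF 134.65

PV(coupons) I = 2.15·e^(−0.0691·4/12) + 2.15·e^(−0.0691·7/12)
I = 2.1010 + 2.0651 = 4.1661
F = (S − I)·e^(rT) = (132.02 − 4.1661) · e^(0.0691·9/12)
= 127.8539 · e^0.051825 = 127.8539 × 1.053191 = CHF 134.65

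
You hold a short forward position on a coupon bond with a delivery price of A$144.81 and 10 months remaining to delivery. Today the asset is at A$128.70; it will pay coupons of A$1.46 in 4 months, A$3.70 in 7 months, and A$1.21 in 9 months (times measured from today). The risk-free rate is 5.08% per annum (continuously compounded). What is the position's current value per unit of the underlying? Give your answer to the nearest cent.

PV(remaining coupons) I = 1.46·e^(−0.0508·4/12) + 3.70·e^(−0.0508·7/12) + 1.21·e^(−0.0508·9/12) = 6.1922
Current forward F = (S − I)·e^(rT) = (128.70 − 6.1922)·e^(0.0508·10/12) = 122.5078 × 1.043242 = 127.8053
Value (long) = (F − K)·e^(−rT) = (127.8053 − 144.81) × 0.958550 = -16.2999
Short position value = −(long value) = A$16.30

A$16.30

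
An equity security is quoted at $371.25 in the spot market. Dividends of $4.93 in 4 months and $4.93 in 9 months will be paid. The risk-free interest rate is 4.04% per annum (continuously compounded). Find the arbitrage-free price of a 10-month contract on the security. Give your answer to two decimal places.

PV(dividends) I = 4.93·e^(−0.0404·4/12) + 4.93·e^(−0.0404·9/12)
I = 4.8641 + 4.7829 = 9.6470
F = (S − I)·e^(rT) = (371.25 − 9.6470) · e^(0.0404·10/12)
= 361.6030 · e^0.033667 = 361.6030 × 1.034240 = $373.98

$373.98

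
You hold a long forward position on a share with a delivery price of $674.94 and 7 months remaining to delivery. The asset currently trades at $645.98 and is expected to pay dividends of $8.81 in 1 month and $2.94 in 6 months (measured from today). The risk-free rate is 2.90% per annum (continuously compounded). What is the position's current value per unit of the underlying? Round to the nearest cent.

-$29.32

PV(remaining dividends) I = 8.81·e^(−0.0290·1/12) + 2.94·e^(−0.0290·6/12) = 11.6864
Current forward F = (S − I)·e^(rT) = (645.98 − 11.6864)·e^(0.0290·7/12) = 634.2936 × 1.017061 = 645.1153
Value (long) = (F − K)·e^(−rT) = (645.1153 − 674.94) × 0.983226 = -29.3244
Value = -$29.32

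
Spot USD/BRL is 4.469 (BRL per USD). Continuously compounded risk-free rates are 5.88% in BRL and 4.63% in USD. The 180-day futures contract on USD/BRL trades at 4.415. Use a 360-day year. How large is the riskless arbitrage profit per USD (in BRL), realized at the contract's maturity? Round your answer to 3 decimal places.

0.082 per USD (in BRL)

Fair futures: F* = S·e^(carry·T), with carry = (r_BRL − r_USD) = 0.0588 − 0.0463 = 0.0125
F* = 4.469 · e^(0.0125 × 180/360) = 4.469 · e^0.006250 = 4.469 × 1.006270 = 4.4970
Market 4.415 < fair 4.4970: forward underpriced → reverse cash-and-carry (short spot, go long the forward).
At maturity, profit = |F_mkt − F*| = |4.415 − 4.4970| = 0.082 per USD (in BRL)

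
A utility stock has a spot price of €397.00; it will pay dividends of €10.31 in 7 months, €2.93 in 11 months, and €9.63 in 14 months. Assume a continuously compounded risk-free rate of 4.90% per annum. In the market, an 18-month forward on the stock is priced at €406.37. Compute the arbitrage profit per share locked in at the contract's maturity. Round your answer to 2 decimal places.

PV(dividends) I = 10.31·e^(−0.0490·7/12) + 2.93·e^(−0.0490·11/12) + 9.63·e^(−0.0490·14/12) = 21.9157
Fair forward F* = (S − I)·e^(rT) = (397.00 − 21.9157)·e^0.073500 = 375.0843 × 1.076269 = 403.6916
Market €406.37 > fair 403.6916: forward overpriced → cash-and-carry (borrow at r, buy the stock and collect the dividends, short the forward).
Profit at T = |F_mkt − F*| = |406.37 − 403.6916| = €2.68 per share

€2.68 per share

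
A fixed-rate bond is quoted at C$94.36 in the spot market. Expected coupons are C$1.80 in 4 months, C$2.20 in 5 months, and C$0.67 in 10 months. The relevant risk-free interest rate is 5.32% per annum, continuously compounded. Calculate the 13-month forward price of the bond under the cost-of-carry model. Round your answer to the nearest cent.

PV(coupons) I = 1.80·e^(−0.0532·4/12) + 2.20·e^(−0.0532·5/12) + 0.67·e^(−0.0532·10/12)
I = 1.7684 + 2.1518 + 0.6409 = 4.5611
F = (S − I)·e^(rT) = (94.36 − 4.5611) · e^(0.0532·13/12)
= 89.7989 · e^0.057633 = 89.7989 × 1.059326 = C$95.13

C$95.13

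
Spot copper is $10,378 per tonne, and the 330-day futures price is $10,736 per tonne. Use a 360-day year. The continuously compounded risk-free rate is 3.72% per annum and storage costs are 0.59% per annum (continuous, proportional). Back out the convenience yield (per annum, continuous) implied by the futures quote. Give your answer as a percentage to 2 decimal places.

0.61%

F = S·e^((r+u−y)T) ⇒ (r+u−y) = ln(F/S)/T
ln(10736/10378) = 0.033914; /T ⇒ 0.036997
y = r + u − ln(F/S)/T = 0.0372 + 0.0059 − 0.036997 = 0.006103
y = 0.61%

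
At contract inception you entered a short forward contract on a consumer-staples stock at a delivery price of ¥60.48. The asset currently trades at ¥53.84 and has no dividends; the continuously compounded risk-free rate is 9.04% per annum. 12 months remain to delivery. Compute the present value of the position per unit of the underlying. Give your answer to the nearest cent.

Current fair forward for the remaining 12 months: F = S·e^(r·T), r = 0.0904
F = 53.84 · e^(0.0904 × 12/12) = 53.84 × 1.094612 = 58.9339
Value of long forward = (F − K)·e^(−rT) = (58.9339 − 60.48) · e^(−0.0904·12/12)
= -1.5461 × 0.913566 = -1.41
Short position value = −(long value) = ¥1.41

¥1.41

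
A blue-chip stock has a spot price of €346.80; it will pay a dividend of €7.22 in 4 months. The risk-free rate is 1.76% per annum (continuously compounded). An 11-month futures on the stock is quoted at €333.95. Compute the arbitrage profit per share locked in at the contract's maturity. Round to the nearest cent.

PV(dividends) I = 7.22·e^(−0.0176·4/12) = 7.1778
Fair futures F* = (S − I)·e^(rT) = (346.80 − 7.1778)·e^0.016133 = 339.6222 × 1.016264 = 345.1458
Market €333.95 < fair 345.1458: forward underpriced → reverse cash-and-carry (short the stock, invest proceeds at r, pay the dividends, go long the forward).
Profit at T = |F_mkt − F*| = |333.95 − 345.1458| = €11.20 per share

€11.20 per share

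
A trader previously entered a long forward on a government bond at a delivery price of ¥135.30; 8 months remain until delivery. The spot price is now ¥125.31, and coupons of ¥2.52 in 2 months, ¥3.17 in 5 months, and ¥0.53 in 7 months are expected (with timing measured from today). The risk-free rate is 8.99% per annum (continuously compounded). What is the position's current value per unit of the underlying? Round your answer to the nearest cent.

PV(remaining coupons) I = 2.52·e^(−0.0899·2/12) + 3.17·e^(−0.0899·5/12) + 0.53·e^(−0.0899·7/12) = 6.0389
Current forward F = (S − I)·e^(rT) = (125.31 − 6.0389)·e^(0.0899·8/12) = 119.2711 × 1.061766 = 126.6380
Value (long) = (F − K)·e^(−rT) = (126.6380 − 135.30) × 0.941827 = -8.1581
Value = -¥8.16

-¥8.16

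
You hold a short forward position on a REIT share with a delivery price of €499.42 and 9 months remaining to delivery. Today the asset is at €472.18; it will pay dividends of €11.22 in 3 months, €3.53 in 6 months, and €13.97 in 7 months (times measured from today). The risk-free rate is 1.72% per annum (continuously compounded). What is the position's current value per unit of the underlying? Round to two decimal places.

€49.34

PV(remaining dividends) I = 11.22·e^(−0.0172·3/12) + 3.53·e^(−0.0172·6/12) + 13.97·e^(−0.0172·7/12) = 28.5022
Current forward F = (S − I)·e^(rT) = (472.18 − 28.5022)·e^(0.0172·9/12) = 443.6778 × 1.012984 = 449.4385
Value (long) = (F − K)·e^(−rT) = (449.4385 − 499.42) × 0.987183 = -49.3409
Short position value = −(long value) = €49.34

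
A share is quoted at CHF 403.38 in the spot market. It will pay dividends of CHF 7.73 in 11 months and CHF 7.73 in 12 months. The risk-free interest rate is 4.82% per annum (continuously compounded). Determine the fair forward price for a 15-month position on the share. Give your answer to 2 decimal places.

PV(dividends) I = 7.73·e^(−0.0482·11/12) + 7.73·e^(−0.0482·12/12)
I = 7.3959 + 7.3663 = 14.7622
F = (S − I)·e^(rT) = (403.38 − 14.7622) · e^(0.0482·15/12)
= 388.6178 · e^0.060250 = 388.6178 × 1.062102 = CHF 412.75

CHF 412.75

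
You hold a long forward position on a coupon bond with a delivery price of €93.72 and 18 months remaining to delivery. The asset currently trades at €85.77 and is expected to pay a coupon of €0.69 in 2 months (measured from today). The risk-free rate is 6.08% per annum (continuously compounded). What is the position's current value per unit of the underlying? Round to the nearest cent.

PV(remaining coupons) I = 0.69·e^(−0.0608·2/12) = 0.6830
Current forward F = (S − I)·e^(rT) = (85.77 − 0.6830)·e^(0.0608·18/12) = 85.0870 × 1.095488 = 93.2118
Value (long) = (F − K)·e^(−rT) = (93.2118 − 93.72) × 0.912835 = -0.4639
Value = -€0.46

-€0.46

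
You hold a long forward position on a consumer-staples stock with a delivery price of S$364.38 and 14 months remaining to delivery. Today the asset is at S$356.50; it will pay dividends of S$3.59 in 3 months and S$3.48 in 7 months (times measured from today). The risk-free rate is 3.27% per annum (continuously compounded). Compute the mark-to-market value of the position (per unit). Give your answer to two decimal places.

-S$1.22

PV(remaining dividends) I = 3.59·e^(−0.0327·3/12) + 3.48·e^(−0.0327·7/12) = 6.9750
Current forward F = (S − I)·e^(rT) = (356.50 − 6.9750)·e^(0.0327·14/12) = 349.5250 × 1.038887 = 363.1170
Value (long) = (F − K)·e^(−rT) = (363.1170 − 364.38) × 0.962569 = -1.2157
Value = -S$1.22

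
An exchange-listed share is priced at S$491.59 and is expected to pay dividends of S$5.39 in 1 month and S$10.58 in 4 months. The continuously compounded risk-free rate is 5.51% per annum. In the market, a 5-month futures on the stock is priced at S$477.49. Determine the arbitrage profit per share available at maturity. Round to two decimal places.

PV(dividends) I = 5.39·e^(−0.0551·1/12) + 10.58·e^(−0.0551·4/12) = 15.7528
Fair futures F* = (S − I)·e^(rT) = (491.59 − 15.7528)·e^0.022958 = 475.8372 × 1.023224 = 486.8880
Market S$477.49 < fair 486.8880: forward underpriced → reverse cash-and-carry (short the stock, invest proceeds at r, pay the dividends, go long the forward).
Profit at T = |F_mkt − F*| = |477.49 − 486.8880| = S$9.40 per share

S$9.40 per share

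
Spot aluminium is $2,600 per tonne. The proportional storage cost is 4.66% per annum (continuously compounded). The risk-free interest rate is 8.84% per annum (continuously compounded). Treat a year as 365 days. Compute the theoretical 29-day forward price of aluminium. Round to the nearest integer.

$2,628 per tonne

Net carry = r + u − y = 0.0884 + 0.0466 − 0.0000 = 0.1350
F = S·e^((r+u−y)T) = 2600 · e^(0.1350 × 29/365) = 2600 · e^0.010726
= 2600 × 1.010784 = $2,628 per tonne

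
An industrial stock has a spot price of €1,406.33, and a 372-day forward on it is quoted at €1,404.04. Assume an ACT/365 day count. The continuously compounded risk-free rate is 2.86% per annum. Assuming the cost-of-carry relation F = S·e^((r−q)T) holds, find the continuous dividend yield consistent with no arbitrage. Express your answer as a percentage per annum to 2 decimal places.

3.02%

From F = S·e^((r−q)T): (r − q) = ln(F/S)/T
ln(1404.04/1406.33) = ln(0.998372) = -0.001629
(r − q) = -0.001629 / (372/365) = -0.001598
q = r − ln(F/S)/T = 0.0286 + 0.001598 = 0.030198
q = 3.02%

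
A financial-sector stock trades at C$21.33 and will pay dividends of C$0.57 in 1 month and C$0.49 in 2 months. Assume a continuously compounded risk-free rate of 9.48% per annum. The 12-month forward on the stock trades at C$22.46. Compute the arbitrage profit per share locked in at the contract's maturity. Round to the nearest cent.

C$0.16 per share

PV(dividends) I = 0.57·e^(−0.0948·1/12) + 0.49·e^(−0.0948·2/12) = 1.0478
Fair forward F* = (S − I)·e^(rT) = (21.33 − 1.0478)·e^0.094800 = 20.2822 × 1.099439 = 22.2990
Market C$22.46 > fair 22.2990: forward overpriced → cash-and-carry (borrow at r, buy the stock and collect the dividends, short the forward).
Profit at T = |F_mkt − F*| = |22.46 − 22.2990| = C$0.16 per share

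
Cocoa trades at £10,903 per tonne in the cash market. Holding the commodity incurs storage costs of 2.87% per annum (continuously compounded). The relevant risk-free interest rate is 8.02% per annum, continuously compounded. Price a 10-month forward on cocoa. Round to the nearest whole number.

Net carry = r + u − y = 0.0802 + 0.0287 − 0.0000 = 0.1089
F = S·e^((r+u−y)T) = 10903 · e^(0.1089 × 10/12) = 10903 · e^0.090750
= 10903 × 1.094995 = £11,939 per tonne

£11,939 per tonne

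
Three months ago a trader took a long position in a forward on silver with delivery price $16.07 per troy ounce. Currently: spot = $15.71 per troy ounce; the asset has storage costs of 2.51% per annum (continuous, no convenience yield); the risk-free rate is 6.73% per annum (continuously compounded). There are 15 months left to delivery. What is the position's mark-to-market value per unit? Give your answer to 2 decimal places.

$1.44 per troy ounce

Current fair forward for the remaining 15 months: F = S·e^((r + u)·T), (r + u) = 0.0673 + 0.0251 = 0.0924
F = 15.71 · e^(0.0924 × 15/12) = 15.71 × 1.122435 = 17.6335
Value of long forward = (F − K)·e^(−rT) = (17.6335 − 16.07) · e^(−0.0673·15/12)
= 1.5635 × 0.919316 = 1.44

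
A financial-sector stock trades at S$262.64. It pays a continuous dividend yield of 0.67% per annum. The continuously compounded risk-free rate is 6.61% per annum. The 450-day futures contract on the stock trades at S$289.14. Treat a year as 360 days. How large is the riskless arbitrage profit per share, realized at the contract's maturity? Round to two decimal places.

Fair futures: F* = S·e^(carry·T), with carry = (r − q) = 0.0661 − 0.0067 = 0.0594
F* = 262.64 · e^(0.0594 × 450/360) = 262.64 · e^0.074250 = 262.64 × 1.077076 = S$282.8832
Market S$289.14 > fair S$282.8832: forward overpriced → cash-and-carry (buy spot, short the forward).
At maturity, profit = |F_mkt − F*| = |289.14 − 282.8832| = S$6.26 per share

S$6.26 per share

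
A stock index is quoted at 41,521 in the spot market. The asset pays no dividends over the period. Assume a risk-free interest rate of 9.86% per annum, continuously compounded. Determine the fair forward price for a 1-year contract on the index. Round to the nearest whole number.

F = S·e^(rT) = 41521 · e^(0.0986 × 1)
= 41521 · e^0.098600 = 41521 × 1.103625
F = 45,824

45,824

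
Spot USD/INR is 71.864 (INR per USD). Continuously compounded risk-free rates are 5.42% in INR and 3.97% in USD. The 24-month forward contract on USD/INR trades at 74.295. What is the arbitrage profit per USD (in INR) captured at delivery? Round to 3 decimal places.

Fair forward: F* = S·e^(carry·T), with carry = (r_INR − r_USD) = 0.0542 − 0.0397 = 0.0145
F* = 71.864 · e^(0.0145 × 24/12) = 71.864 · e^0.029000 = 71.864 × 1.029425 = 73.9786
Market 74.295 > fair 73.9786: forward overpriced → cash-and-carry (buy spot, short the forward).
At maturity, profit = |F_mkt − F*| = |74.295 − 73.9786| = 0.316 per USD (in INR)

0.316 per USD (in INR)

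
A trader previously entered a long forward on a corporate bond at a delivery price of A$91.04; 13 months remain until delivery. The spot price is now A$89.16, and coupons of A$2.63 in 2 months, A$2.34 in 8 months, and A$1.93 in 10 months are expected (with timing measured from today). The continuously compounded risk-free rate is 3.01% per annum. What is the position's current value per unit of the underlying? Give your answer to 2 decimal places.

-A$5.75

PV(remaining coupons) I = 2.63·e^(−0.0301·2/12) + 2.34·e^(−0.0301·8/12) + 1.93·e^(−0.0301·10/12) = 6.7925
Current forward F = (S − I)·e^(rT) = (89.16 − 6.7925)·e^(0.0301·13/12) = 82.3675 × 1.033146 = 85.0977
Value (long) = (F − K)·e^(−rT) = (85.0977 − 91.04) × 0.967918 = -5.7517
Value = -A$5.75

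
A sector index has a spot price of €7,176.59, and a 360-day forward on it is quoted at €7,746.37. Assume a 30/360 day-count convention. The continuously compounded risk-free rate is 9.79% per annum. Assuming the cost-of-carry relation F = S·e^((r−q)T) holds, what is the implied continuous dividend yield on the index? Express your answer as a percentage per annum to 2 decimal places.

From F = S·e^((r−q)T): (r − q) = ln(F/S)/T
ln(7746.37/7176.59) = ln(1.079394) = 0.076400
(r − q) = 0.076400 / (360/360) = 0.076400
q = r − ln(F/S)/T = 0.0979 − 0.076400 = 0.021500
q = 2.15%

2.15%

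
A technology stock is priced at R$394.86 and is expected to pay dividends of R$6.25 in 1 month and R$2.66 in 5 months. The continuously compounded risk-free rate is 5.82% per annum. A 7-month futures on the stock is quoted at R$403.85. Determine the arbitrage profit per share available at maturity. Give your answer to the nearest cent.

PV(dividends) I = 6.25·e^(−0.0582·1/12) + 2.66·e^(−0.0582·5/12) = 8.8160
Fair futures F* = (S − I)·e^(rT) = (394.86 − 8.8160)·e^0.033950 = 386.0440 × 1.034533 = 399.3753
Market R$403.85 > fair 399.3753: forward overpriced → cash-and-carry (borrow at r, buy the stock and collect the dividends, short the forward).
Profit at T = |F_mkt − F*| = |403.85 − 399.3753| = R$4.47 per share

R$4.47 per share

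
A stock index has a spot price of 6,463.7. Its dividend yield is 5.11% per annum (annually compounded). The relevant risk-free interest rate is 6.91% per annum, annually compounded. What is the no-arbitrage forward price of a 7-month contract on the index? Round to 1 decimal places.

F = S · (1+r)^T / (1+q)^T
= 6463.7 × 1.039746 / 1.029498 = 6463.7 × 1.009954
F = 6,528.0

6,528.0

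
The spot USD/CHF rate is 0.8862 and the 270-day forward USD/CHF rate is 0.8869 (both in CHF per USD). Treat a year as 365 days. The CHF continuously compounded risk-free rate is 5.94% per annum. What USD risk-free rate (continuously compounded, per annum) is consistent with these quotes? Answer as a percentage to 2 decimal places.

F = S·e^((r_CHF − r_USD)T) ⇒ r_USD = r_CHF − ln(F/S)/T
ln(0.8869/0.8862) = 0.000790; /(270/365) = 0.001068
r_USD = 0.0594 − 0.001068 = 0.058332
r_USD = 5.83%

5.83%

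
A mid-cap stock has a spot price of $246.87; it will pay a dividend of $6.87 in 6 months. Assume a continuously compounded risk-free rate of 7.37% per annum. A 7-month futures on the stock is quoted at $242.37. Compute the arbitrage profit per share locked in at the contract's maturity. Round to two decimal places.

PV(dividends) I = 6.87·e^(−0.0737·6/12) = 6.6214
Fair futures F* = (S − I)·e^(rT) = (246.87 − 6.6214)·e^0.042992 = 240.2486 × 1.043930 = 250.8027
Market $242.37 < fair 250.8027: forward underpriced → reverse cash-and-carry (short the stock, invest proceeds at r, pay the dividends, go long the forward).
Profit at T = |F_mkt − F*| = |242.37 − 250.8027| = $8.43 per share

$8.43 per share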